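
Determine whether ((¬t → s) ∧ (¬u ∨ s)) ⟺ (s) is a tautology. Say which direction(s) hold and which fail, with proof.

(⇒) fails; (⇐) holds.

Forward direction. This fails. Under t = T, u = F, s = F, the left side is true but the right side is false.

Converse. Assume the antecedent. If t is true, the antecedent forces (t = T, u = F, s = T) or (t = T, u = T, s = T), and (¬t → s) ∧ (¬u ∨ s) holds there. If t is false, the antecedent forces (t = F, u = F, s = T) or (t = F, u = T, s = T), and (¬t → s) ∧ (¬u ∨ s) holds there. Either way (¬t → s) ∧ (¬u ∨ s) holds.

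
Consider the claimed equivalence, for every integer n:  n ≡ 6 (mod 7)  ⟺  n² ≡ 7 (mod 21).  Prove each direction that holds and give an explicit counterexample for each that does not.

Neither implication holds.

(⇒) This fails: take n = 6. Then 6 ≡ 6 (mod 7), but 6² = 36 ≡ 15 (mod 21), not 7.

(⇐) This fails: take n = 7. Then 7² = 49 ≡ 7 (mod 21), yet 7 ≡ 0 (mod 7), not 6.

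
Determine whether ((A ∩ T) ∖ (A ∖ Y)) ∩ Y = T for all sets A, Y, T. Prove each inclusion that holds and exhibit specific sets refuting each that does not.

Reverse inclusion. This inclusion fails. Take A = ∅, Y = ∅, T = {1}; then 1 ∈ T but 1 ∉ ((A ∩ T) ∖ (A ∖ Y)) ∩ Y.

Forward inclusion. Let x ∈ ((A ∩ T) ∖ (A ∖ Y)) ∩ Y. Then x ∈ A ∩ Y ∩ T, from which x ∈ T.

The sets are not equal: only the forward inclusion holds.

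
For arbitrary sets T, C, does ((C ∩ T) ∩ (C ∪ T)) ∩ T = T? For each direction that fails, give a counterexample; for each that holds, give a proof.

(⟹) Let x ∈ ((C ∩ T) ∩ (C ∪ T)) ∩ T. Then x ∈ T ∩ C, from which x ∈ T.

(⟸) This inclusion fails. Take T = {1}, C = ∅; then 1 ∈ T but 1 ∉ ((C ∩ T) ∩ (C ∪ T)) ∩ T.

The sets are not equal: only the forward inclusion holds.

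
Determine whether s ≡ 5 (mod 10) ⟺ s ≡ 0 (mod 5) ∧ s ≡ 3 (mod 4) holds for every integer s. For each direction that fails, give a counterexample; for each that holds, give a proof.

Only the converse holds.

[⇐] If s ≡ 0 (mod 5) and s ≡ 3 (mod 4), then by the Chinese remainder theorem s ≡ 15 (mod 20). Since 15 ≡ 5 (mod 10) and 10 ∣ 20, we get s ≡ 5 (mod 10).

[⇒] This fails: s = 5 gives 5 ≡ 5 (mod 10) but 5 ≡ 1 (mod 4), so the conjunction on the right does not hold.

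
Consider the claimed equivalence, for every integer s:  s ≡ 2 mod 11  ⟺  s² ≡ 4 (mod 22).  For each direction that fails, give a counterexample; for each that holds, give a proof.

Forward direction. This fails: take s = 13. Then 13 ≡ 2 (mod 11), but 13² = 169 ≡ 15 (mod 22), not 4.

Converse. This fails: take s = 20. Then 20² = 400 ≡ 4 (mod 22), yet 20 ≡ 9 (mod 11), not 2.

Neither implication holds.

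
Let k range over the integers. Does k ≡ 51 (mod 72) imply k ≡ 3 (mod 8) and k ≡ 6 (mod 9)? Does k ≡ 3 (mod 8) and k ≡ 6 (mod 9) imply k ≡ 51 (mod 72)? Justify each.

The biconditional holds.

(⇒) Suppose k ≡ 51 (mod 72); write k = 72j + 51. Since 8 ∣ 72, reducing mod 8 gives k ≡ 51 ≡ 3 (mod 8); since 9 ∣ 72, reducing mod 9 gives k ≡ 51 ≡ 6 (mod 9).

(⇐) Conversely, if k ≡ 3 (mod 8) and k ≡ 6 (mod 9), then by the Chinese remainder theorem k ≡ 51 (mod 72). This is exactly k ≡ 51 (mod 72).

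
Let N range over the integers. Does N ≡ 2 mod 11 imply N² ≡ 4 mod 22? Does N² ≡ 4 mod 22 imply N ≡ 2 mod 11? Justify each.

(⟹) This fails: take N = 13. Then 13 ≡ 2 (mod 11), but 13² = 169 ≡ 15 (mod 22), not 4.

(⟸) This fails: take N = 20. Then 20² = 400 ≡ 4 (mod 22), yet 20 ≡ 9 (mod 11), not 2.

Neither implication holds.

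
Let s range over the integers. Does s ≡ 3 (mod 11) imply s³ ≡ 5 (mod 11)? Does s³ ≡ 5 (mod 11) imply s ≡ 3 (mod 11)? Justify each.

Both implications hold.

Forward direction. Suppose s ≡ 3 (mod 11). Write s = 11j + 3. Then (11j + 3)³ = 1331j³ + 1089j² + 297j + 27 = 11(121j³ + 99j² + 27j + 2) + 5, so s³ ≡ 5 (mod 11).

Converse. Suppose s³ ≡ 5 (mod 11). The only residue r in {0, …, 10} with r³ ≡ 5 (mod 11) is r = 3, so s ≡ 3 (mod 11).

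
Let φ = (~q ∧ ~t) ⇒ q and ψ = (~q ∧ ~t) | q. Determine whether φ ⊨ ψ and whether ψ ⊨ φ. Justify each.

(→) This fails. Under q = F, t = T, the left side is true but the right side is false.

(←) This fails. Under q = F, t = F, the left side is false but the right side is true.

Neither direction holds.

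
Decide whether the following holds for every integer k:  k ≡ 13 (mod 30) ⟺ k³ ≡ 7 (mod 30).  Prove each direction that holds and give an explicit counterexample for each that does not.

Equivalent; both directions hold.

[⇒] Suppose k ≡ 13 (mod 30). Write k = 30j + 13. Then (30j + 13)³ = 27000j³ + 35100j² + 15210j + 2197 = 30(900j³ + 1170j² + 507j + 73) + 7, so k³ ≡ 7 (mod 30).

[⇐] Conversely, suppose k³ ≡ 7 (mod 30). The only residue r in {0, …, 29} with r³ ≡ 7 (mod 30) is r = 13, so k ≡ 13 (mod 30).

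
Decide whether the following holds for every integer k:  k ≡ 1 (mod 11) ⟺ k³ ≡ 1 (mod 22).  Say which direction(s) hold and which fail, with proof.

Not equivalent: only (⇐) holds.

(→) This fails: take k = 12. Then 12 ≡ 1 (mod 11), but 12³ = 1728 ≡ 12 (mod 22), not 1.

(←) Conversely, the residues r modulo 22 with r³ ≡ 1 (mod 22) are exactly {1}, and each is ≡ 1 (mod 11).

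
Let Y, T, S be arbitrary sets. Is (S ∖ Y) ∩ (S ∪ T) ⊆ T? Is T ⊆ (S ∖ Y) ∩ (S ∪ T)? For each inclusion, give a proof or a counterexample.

Forward inclusion. This inclusion fails. Take Y = ∅, T = ∅, S = {1}; then 1 ∈ (S ∖ Y) ∩ (S ∪ T) but 1 ∉ T.

Reverse inclusion. This inclusion fails. Take Y = ∅, T = {1}, S = ∅; then 1 ∈ T but 1 ∉ (S ∖ Y) ∩ (S ∪ T).

Neither inclusion holds.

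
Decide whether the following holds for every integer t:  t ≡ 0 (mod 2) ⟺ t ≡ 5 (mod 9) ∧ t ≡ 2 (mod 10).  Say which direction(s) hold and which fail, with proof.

Only the reverse direction holds.

Forward direction. This fails: t = 0 gives 0 ≡ 0 (mod 2) but 0 ≡ 0 (mod 9), so the conjunction on the right does not hold.

Converse. If t ≡ 5 (mod 9) and t ≡ 2 (mod 10), then by the Chinese remainder theorem t ≡ 32 (mod 90). Since 32 ≡ 0 (mod 2) and 2 ∣ 90, we get t ≡ 0 (mod 2).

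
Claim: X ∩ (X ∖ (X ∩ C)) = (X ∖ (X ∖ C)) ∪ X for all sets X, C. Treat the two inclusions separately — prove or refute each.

(⊇) This inclusion fails. Take X = {1}, C = {1}; then 1 ∈ (X ∖ (X ∖ C)) ∪ X but 1 ∉ X ∩ (X ∖ (X ∩ C)).

(⊆) Let x ∈ X ∩ (X ∖ (X ∩ C)). Then x ∈ X and x ∉ C, from which x ∈ (X ∖ (X ∖ C)) ∪ X.

Only the forward inclusion holds.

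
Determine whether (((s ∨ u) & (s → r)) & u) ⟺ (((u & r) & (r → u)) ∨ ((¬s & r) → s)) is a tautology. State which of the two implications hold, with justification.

Forward direction. Assume the antecedent. If r is true, the antecedent forces (r = T, s = F, u = T) or (r = T, s = T, u = T), and the consequent holds there. If r is false, the consequent reduces to true regardless of the other variables. Either way the consequent holds.

Converse. This fails. Under r = F, s = F, u = F, the left side is false but the right side is true.

(⇒) holds; (⇐) fails.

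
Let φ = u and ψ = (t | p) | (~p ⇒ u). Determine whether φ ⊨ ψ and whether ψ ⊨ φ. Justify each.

Only the forward direction holds.

(→) Assume the antecedent. If p is true, (t | p) | (~p ⇒ u) reduces to true regardless of the other variables. If p is false, the antecedent forces (p = F, t = F, u = T) or (p = F, t = T, u = T), and (t | p) | (~p ⇒ u) holds there. Either way (t | p) | (~p ⇒ u) holds.

(←) This fails. Under p = T, t = F, u = F, the left side is false but the right side is true.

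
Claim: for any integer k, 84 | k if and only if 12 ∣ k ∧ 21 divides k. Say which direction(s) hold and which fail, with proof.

Both directions hold; the statement is true.

Forward direction. If 84 ∣ k, write k = 84q. Since 84 = 7·12, k = 12·(7q), so 12 ∣ k; and since 84 = 4·21, k = 21·(4q), so 21 ∣ k.

Converse. Suppose 12 ∣ k and 21 ∣ k. Any common multiple of 12 and 21 is a multiple of their lcm; here lcm(12, 21) = 12·21/gcd(12, 21) = 252/3 = 84, so 84 ∣ k.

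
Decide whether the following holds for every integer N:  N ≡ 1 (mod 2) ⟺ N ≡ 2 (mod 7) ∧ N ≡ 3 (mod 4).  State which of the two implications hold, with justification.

(⟹) This fails: N = 1 gives 1 ≡ 1 (mod 2) but 1 ≡ 1 (mod 7), so the conjunction on the right does not hold.

(⟸) Conversely, if N ≡ 2 (mod 7) and N ≡ 3 (mod 4), then by the Chinese remainder theorem N ≡ 23 (mod 28). Since 23 ≡ 1 (mod 2) and 2 ∣ 28, we get N ≡ 1 (mod 2).

Only the reverse direction holds.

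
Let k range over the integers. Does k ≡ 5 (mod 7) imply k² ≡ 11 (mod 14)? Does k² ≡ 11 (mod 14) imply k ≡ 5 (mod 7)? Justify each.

Neither direction holds.

Forward direction. This fails: take k = 12. Then 12 ≡ 5 (mod 7), but 12² = 144 ≡ 4 (mod 14), not 11.

Converse. This fails: take k = 9. Then 9² = 81 ≡ 11 (mod 14), yet 9 ≡ 2 (mod 7), not 5.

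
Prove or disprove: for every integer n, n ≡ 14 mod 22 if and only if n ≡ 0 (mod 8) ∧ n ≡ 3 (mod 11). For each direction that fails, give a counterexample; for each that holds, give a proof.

Not equivalent: only (⇐) holds.

(→) This fails: n = 58 gives 58 ≡ 14 (mod 22) but 58 ≡ 2 (mod 8), so the conjunction on the right does not hold.

(←) Conversely, if n ≡ 0 (mod 8) and n ≡ 3 (mod 11), then by the Chinese remainder theorem n ≡ 80 (mod 88). Since 80 ≡ 14 (mod 22) and 22 ∣ 88, we get n ≡ 14 (mod 22).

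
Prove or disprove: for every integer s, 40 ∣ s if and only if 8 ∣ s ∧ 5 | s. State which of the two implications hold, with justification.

Both directions hold.

(⇒) If 40 ∣ s, write s = 40q. Since 40 = 5·8, s = 8·(5q), so 8 ∣ s; and since 40 = 8·5, s = 5·(8q), so 5 ∣ s.

(⇐) Suppose 8 ∣ s and 5 ∣ s. Any common multiple of 8 and 5 is a multiple of their lcm; here gcd(8, 5) = 1, so lcm(8, 5) = 8·5 = 40, so 40 ∣ s.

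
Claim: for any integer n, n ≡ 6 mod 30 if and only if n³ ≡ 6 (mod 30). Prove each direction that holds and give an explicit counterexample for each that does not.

Forward direction. Suppose n ≡ 6 mod 30. Write n = 30j + 6. Then (30j + 6)³ = 27000j³ + 16200j² + 3240j + 216 = 30(900j³ + 540j² + 108j + 7) + 6, so n³ ≡ 6 (mod 30).

Converse. Suppose n³ ≡ 6 (mod 30). The only residue r in {0, …, 29} with r³ ≡ 6 (mod 30) is r = 6, so n ≡ 6 (mod 30).

Both directions hold; the statement is true.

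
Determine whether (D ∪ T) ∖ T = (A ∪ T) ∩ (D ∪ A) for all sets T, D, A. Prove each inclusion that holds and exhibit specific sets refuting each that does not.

Both inclusions fail.

(⟹) This inclusion fails. Take T = ∅, D = {1}, A = ∅; then 1 ∈ (D ∪ T) ∖ T but 1 ∉ (A ∪ T) ∩ (D ∪ A).

(⟸) This inclusion fails. Take T = {1}, D = {1}, A = ∅; then 1 ∈ (A ∪ T) ∩ (D ∪ A) but 1 ∉ (D ∪ T) ∖ T.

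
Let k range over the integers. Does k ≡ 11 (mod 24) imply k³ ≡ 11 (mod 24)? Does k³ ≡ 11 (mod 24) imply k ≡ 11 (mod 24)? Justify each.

Forward direction. Suppose k ≡ 11 (mod 24). Write k = 24j + 11. Then (24j + 11)³ = 13824j³ + 19008j² + 8712j + 1331 = 24(576j³ + 792j² + 363j + 55) + 11, so k³ ≡ 11 (mod 24).

Converse. Suppose k³ ≡ 11 (mod 24). The only residue r in {0, …, 23} with r³ ≡ 11 (mod 24) is r = 11, so k ≡ 11 (mod 24).

Both directions hold.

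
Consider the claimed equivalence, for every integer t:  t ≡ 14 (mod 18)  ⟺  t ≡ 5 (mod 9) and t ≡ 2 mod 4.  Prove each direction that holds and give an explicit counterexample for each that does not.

Forward direction. This fails: t = 32 gives 32 ≡ 14 (mod 18) but 32 ≡ 0 (mod 4), so the conjunction on the right does not hold.

Converse. If t ≡ 5 (mod 9) and t ≡ 2 (mod 4), then by the Chinese remainder theorem t ≡ 14 (mod 36). Since 14 ≡ 14 (mod 18) and 18 ∣ 36, we get t ≡ 14 (mod 18).

(⇒) fails; (⇐) holds.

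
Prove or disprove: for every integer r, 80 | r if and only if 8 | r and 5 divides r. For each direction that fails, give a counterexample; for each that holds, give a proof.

(⇒) holds; (⇐) fails.

(→) If 80 ∣ r, write r = 80q. Since 80 = 10·8, r = 8·(10q), so 8 ∣ r; and since 80 = 16·5, r = 5·(16q), so 5 ∣ r.

(←) This fails: take r = 40. Both 8 ∣ 40 and 5 ∣ 40, yet 40 is not a multiple of 80 (since 40 = 0·80 + 40), so 80 ∤ 40.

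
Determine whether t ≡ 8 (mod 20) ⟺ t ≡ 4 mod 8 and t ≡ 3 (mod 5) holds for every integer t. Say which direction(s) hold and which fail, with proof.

Only the reverse direction holds.

(⟹) This fails: t = 8 gives 8 ≡ 8 (mod 20) but 8 ≡ 0 (mod 8), so the conjunction on the right does not hold.

(⟸) Conversely, if t ≡ 4 (mod 8) and t ≡ 3 (mod 5), then by the Chinese remainder theorem t ≡ 28 (mod 40). Since 28 ≡ 8 (mod 20) and 20 ∣ 40, we get t ≡ 8 (mod 20).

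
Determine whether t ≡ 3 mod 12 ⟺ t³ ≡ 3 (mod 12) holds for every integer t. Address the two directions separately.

(⟹) Suppose t ≡ 3 mod 12. Write t = 12j + 3. Then (12j + 3)³ = 1728j³ + 1296j² + 324j + 27 = 12(144j³ + 108j² + 27j + 2) + 3, so t³ ≡ 3 (mod 12).

(⟸) For the converse, argue contrapositively. If t ≢ 3 (mod 12), then t is congruent to one of 0, 1, 2, 4, 5, 6, 7, 8, 9, 10, 11 modulo 12, and these give t³ ≡ 0, 1, 8, 4, 5, 0, 7, 8, 9, 4, 11 respectively — never 3.

Both implications hold.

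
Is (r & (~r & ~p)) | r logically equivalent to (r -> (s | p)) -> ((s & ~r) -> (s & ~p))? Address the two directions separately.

(→) Assume the antecedent. If s is true, the antecedent forces (s = T, p = F, r = T) or (s = T, p = T, r = T), and the consequent holds there. If s is false, the consequent reduces to true regardless of the other variables. Either way the consequent holds.

(←) This fails. Under s = F, p = F, r = F, the left side is false but the right side is true.

Only the forward direction holds.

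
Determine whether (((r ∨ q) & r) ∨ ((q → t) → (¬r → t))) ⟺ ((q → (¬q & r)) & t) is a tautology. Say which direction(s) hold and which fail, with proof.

Only the converse holds.

(←) Assume the antecedent. If q is true, the antecedent cannot hold. If q is false, the antecedent forces (q = F, t = T, r = F) or (q = F, t = T, r = T), and the consequent holds there. Either way the consequent holds.

(→) This fails. Under q = T, t = F, r = F, the left side is true but the right side is false.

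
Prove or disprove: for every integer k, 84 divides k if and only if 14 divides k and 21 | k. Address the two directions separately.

Not equivalent: only (⇒) holds.

(→) If 84 ∣ k, write k = 84q. Since 84 = 6·14, k = 14·(6q), so 14 ∣ k; and since 84 = 4·21, k = 21·(4q), so 21 ∣ k.

(←) This fails: take k = 42. Both 14 ∣ 42 and 21 ∣ 42, yet 42 is not a multiple of 84 (since 42 = 0·84 + 42), so 84 ∤ 42.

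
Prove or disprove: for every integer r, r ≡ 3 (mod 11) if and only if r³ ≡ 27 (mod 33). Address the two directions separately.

Only the reverse direction holds.

Forward direction. This fails: take r = 14. Then 14 ≡ 3 (mod 11), but 14³ = 2744 ≡ 5 (mod 33), not 27.

Converse. The residues r modulo 33 with r³ ≡ 27 (mod 33) are exactly {3}, and each is ≡ 3 (mod 11).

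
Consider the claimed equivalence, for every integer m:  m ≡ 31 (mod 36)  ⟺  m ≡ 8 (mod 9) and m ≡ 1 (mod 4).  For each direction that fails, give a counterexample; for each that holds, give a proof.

(⟹) This fails: m = 31 gives 31 ≡ 31 (mod 36) but 31 ≡ 4 (mod 9), so the conjunction on the right does not hold.

(⟸) This fails: m = 17 satisfies both congruences on the right (17 ≡ 8 mod 9 and 17 ≡ 1 mod 4) yet 17 ≡ 17 (mod 36), not 31.

(⇒) fails and (⇐) fails.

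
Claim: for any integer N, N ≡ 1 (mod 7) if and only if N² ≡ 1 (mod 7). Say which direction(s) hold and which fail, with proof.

(⇒) holds; (⇐) fails.

Forward direction. Suppose N ≡ 1 (mod 7). Write N = 7j + 1. Then (7j + 1)² = 49j² + 14j + 1 = 7(7j² + 2j) + 1, so N² ≡ 1 (mod 7).

Converse. This fails: take N = 6. Then 6² = 36 ≡ 1 (mod 7), yet 6 ≡ 6 (mod 7), not 1.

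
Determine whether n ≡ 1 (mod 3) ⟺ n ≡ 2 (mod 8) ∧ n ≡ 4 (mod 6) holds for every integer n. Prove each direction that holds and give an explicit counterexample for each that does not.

(⟹) This fails: n = 1 gives 1 ≡ 1 (mod 3) but 1 ≡ 1 (mod 8), so the conjunction on the right does not hold.

(⟸) Conversely, if n ≡ 2 (mod 8) and n ≡ 4 (mod 6), then by the Chinese remainder theorem n ≡ 10 (mod 24). Since 10 ≡ 1 (mod 3) and 3 ∣ 24, we get n ≡ 1 (mod 3).

Only the converse holds.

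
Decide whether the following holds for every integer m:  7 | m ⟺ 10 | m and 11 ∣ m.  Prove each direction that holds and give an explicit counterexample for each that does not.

Neither implication holds.

(→) This fails: take m = 7. Certainly 7 ∣ 7, but 10 ∤ 7.

(←) This fails: take m = 110. Both 10 ∣ 110 and 11 ∣ 110, yet 110 is not a multiple of 7 (since 110 = 15·7 + 5), so 7 ∤ 110.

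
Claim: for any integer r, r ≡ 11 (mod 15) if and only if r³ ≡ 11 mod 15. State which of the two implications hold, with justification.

(⇒) Suppose r ≡ 11 (mod 15). Write r = 15j + 11. Then (15j + 11)³ = 3375j³ + 7425j² + 5445j + 1331 = 15(225j³ + 495j² + 363j + 88) + 11, so r³ ≡ 11 (mod 15).

(⇐) Conversely, suppose r³ ≡ 11 (mod 15). The only residue r in {0, …, 14} with r³ ≡ 11 (mod 15) is r = 11, so r ≡ 11 (mod 15).

Both implications hold.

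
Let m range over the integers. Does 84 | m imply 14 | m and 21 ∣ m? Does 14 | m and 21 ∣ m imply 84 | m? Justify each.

The forward direction holds; the converse fails.

Forward direction. If 84 ∣ m, write m = 84q. Since 84 = 6·14, m = 14·(6q), so 14 ∣ m; and since 84 = 4·21, m = 21·(4q), so 21 ∣ m.

Converse. This fails: take m = 42. Both 14 ∣ 42 and 21 ∣ 42, yet 42 is not a multiple of 84 (since 42 = 0·84 + 42), so 84 ∤ 42.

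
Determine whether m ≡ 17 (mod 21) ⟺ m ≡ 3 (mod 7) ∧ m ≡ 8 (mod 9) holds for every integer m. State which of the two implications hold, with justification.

(⇒) fails; (⇐) holds.

[⇒] This fails: m = 59 gives 59 ≡ 17 (mod 21) but 59 ≡ 5 (mod 9), so the conjunction on the right does not hold.

[⇐] Conversely, if m ≡ 3 (mod 7) and m ≡ 8 (mod 9), then by the Chinese remainder theorem m ≡ 17 (mod 63). Since 17 ≡ 17 (mod 21) and 21 ∣ 63, we get m ≡ 17 (mod 21).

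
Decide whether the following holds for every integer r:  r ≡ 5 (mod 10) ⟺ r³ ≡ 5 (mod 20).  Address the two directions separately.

(⇒) This fails: take r = 15. Then 15 ≡ 5 (mod 10), but 15³ = 3375 ≡ 15 (mod 20), not 5.

(⇐) Conversely, the residues r modulo 20 with r³ ≡ 5 (mod 20) are exactly {5}, and each is ≡ 5 (mod 10).

The forward direction fails; the converse holds.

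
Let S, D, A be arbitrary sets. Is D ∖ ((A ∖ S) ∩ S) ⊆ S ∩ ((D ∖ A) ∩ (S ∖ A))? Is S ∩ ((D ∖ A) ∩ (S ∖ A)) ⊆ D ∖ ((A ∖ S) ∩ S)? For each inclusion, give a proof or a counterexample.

The sets are not equal: only the reverse inclusion holds.

(⊆) This inclusion fails. Take S = ∅, D = {1}, A = ∅; then 1 ∈ D ∖ ((A ∖ S) ∩ S) but 1 ∉ S ∩ ((D ∖ A) ∩ (S ∖ A)).

(⊇) Let x ∈ S ∩ ((D ∖ A) ∩ (S ∖ A)). Then x ∈ S ∩ D and x ∉ A, from which x ∈ D ∖ ((A ∖ S) ∩ S).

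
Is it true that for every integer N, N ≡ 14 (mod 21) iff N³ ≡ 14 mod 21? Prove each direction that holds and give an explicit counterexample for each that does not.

Both implications hold.

Converse. Suppose N³ ≡ 14 (mod 21). The only residue r in {0, …, 20} with r³ ≡ 14 (mod 21) is r = 14, so N ≡ 14 (mod 21).

Forward direction. Suppose N ≡ 14 (mod 21). Write N = 21j + 14. Then (21j + 14)³ = 9261j³ + 18522j² + 12348j + 2744 = 21(441j³ + 882j² + 588j + 130) + 14, so N³ ≡ 14 (mod 21).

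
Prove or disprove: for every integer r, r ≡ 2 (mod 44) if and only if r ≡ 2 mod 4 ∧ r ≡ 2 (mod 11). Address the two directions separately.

(⇐) If r ≡ 2 (mod 4) and r ≡ 2 (mod 11), then by the Chinese remainder theorem r ≡ 2 (mod 44). This is exactly r ≡ 2 (mod 44).

(⇒) Suppose r ≡ 2 (mod 44); write r = 44j + 2. Since 4 ∣ 44, reducing mod 4 gives r ≡ 2 (mod 4); since 11 ∣ 44, reducing mod 11 gives r ≡ 2 (mod 11).

Both directions hold.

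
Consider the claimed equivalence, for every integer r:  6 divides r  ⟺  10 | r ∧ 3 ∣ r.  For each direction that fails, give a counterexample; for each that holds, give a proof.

(→) This fails: take r = 6. Certainly 6 ∣ 6, but 10 ∤ 6.

(←) Suppose 10 ∣ r and 3 ∣ r. Any common multiple of 10 and 3 is a multiple of their lcm; here gcd(10, 3) = 1, so lcm(10, 3) = 10·3 = 30, so 30 ∣ r. Since 6 ∣ 30, it follows that 6 ∣ r.

(⇒) fails; (⇐) holds.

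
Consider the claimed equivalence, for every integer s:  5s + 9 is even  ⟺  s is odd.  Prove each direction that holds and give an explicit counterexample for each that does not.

Both directions hold.

Forward direction. Suppose 5s + 9 is even. Since 5 is odd, 5s and s have the same parity, so 5s + 9 ≡ s + 9 (mod 2). As 9 is odd, 5s + 9 is even exactly when s is odd. Thus s is odd.

Converse. Suppose s is odd; write s = 2j + 1. Then 5s + 9 = 5·(2j + 1) + 9 = 2·5j + 14, which is even.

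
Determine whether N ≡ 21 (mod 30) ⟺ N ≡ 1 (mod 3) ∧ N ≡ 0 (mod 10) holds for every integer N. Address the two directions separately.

Both directions fail.

(→) This fails: N = 21 gives 21 ≡ 21 (mod 30) but 21 ≡ 0 (mod 3), so the conjunction on the right does not hold.

(←) This fails: N = 10 satisfies both congruences on the right (10 ≡ 1 mod 3 and 10 ≡ 0 mod 10) yet 10 ≡ 10 (mod 30), not 21.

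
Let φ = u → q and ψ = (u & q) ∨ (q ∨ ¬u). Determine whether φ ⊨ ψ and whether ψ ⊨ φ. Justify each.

The biconditional holds.

[⇐] Assume the antecedent. If u is true, the antecedent forces (u = T, q = T), and u → q holds there. If u is false, u → q reduces to true regardless of the other variables. Either way u → q holds.

[⇒] Assume the antecedent. If u is true, the antecedent forces (u = T, q = T), and (u & q) ∨ (q ∨ ¬u) holds there. If u is false, (u & q) ∨ (q ∨ ¬u) reduces to true regardless of the other variables. Either way (u & q) ∨ (q ∨ ¬u) holds.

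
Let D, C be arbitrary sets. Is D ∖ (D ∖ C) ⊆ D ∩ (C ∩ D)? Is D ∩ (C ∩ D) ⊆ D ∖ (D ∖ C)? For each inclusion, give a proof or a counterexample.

(⊆) Let x ∈ D ∖ (D ∖ C). Then x ∈ D ∩ C, from which x ∈ D ∩ (C ∩ D).

(⊇) Let x ∈ D ∩ (C ∩ D). Then x ∈ D ∩ C, from which x ∈ D ∖ (D ∖ C).

The two sets are equal.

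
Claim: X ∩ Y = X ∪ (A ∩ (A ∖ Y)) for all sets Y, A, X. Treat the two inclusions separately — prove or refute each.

Only the forward inclusion holds.

(⟸) This inclusion fails. Take Y = ∅, A = {1}, X = ∅; then 1 ∈ X ∪ (A ∩ (A ∖ Y)) but 1 ∉ X ∩ Y.

(⟹) Let x ∈ X ∩ Y. Then either x ∈ Y ∩ X and x ∉ A; or x ∈ Y ∩ A ∩ X. In each case x ∈ X ∪ (A ∩ (A ∖ Y)), so X ∩ Y ⊆ X ∪ (A ∩ (A ∖ Y)).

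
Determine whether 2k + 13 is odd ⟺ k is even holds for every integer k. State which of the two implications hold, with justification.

(⇒) fails; (⇐) holds.

(←) Suppose k is even. Since 2 is even, 2k is even for every k, so 2k + 13 has the same parity as 13, which is odd. Hence 2k + 13 is odd.

(→) This fails: take k = 7. Then 2k + 13 = 27, which is odd, yet k = 7 is odd, not even.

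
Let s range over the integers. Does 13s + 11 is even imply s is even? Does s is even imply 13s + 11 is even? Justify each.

[⇒] This fails: s = 1 gives 13s + 11 = 24, which is even, but 1 is odd, not even.

[⇐] This also fails: s = 0 is even, but 13s + 11 = 11 is odd, not even.

Neither direction holds.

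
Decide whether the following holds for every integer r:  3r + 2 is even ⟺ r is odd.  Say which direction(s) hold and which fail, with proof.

(→) This fails: r = 0 gives 3r + 2 = 2, which is even, but 0 is even, not odd.

(←) This also fails: r = 3 is odd, but 3r + 2 = 11 is odd, not even.

Neither direction holds.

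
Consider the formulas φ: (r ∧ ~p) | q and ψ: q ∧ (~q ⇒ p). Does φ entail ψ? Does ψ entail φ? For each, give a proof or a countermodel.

(⇒) fails; (⇐) holds.

(⇒) This fails. Under q = F, r = T, p = F, the left side is true but the right side is false.

(⇐) Assume the antecedent. If q is true, (r ∧ ~p) | q reduces to true regardless of the other variables. If q is false, the antecedent cannot hold. Either way (r ∧ ~p) | q holds.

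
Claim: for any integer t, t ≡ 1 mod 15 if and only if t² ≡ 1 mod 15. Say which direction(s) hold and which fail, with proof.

(⟸) This fails: take t = 4. Then 4² = 16 ≡ 1 (mod 15), yet 4 ≡ 4 (mod 15), not 1.

(⟹) Suppose t ≡ 1 mod 15. Write t = 15j + 1. Then (15j + 1)² = 225j² + 30j + 1 = 15(15j² + 2j) + 1, so t² ≡ 1 (mod 15).

Only the forward direction holds.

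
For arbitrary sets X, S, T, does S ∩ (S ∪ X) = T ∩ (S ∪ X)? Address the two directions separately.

(⊆) This inclusion fails. Take X = ∅, S = {1}, T = ∅; then 1 ∈ S ∩ (S ∪ X) but 1 ∉ T ∩ (S ∪ X).

(⊇) This inclusion fails. Take X = {1}, S = ∅, T = {1}; then 1 ∈ T ∩ (S ∪ X) but 1 ∉ S ∩ (S ∪ X).

(⊆) fails and (⊇) fails.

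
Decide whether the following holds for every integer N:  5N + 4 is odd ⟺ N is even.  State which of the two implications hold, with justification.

(⟹) This fails: N = 5 gives 5N + 4 = 29, which is odd, but 5 is odd, not even.

(⟸) This also fails: N = 6 is even, but 5N + 4 = 34 is even, not odd.

(⇒) fails and (⇐) fails.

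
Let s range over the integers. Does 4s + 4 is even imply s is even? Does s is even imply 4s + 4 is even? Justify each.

[⇐] Suppose s is even. Since 4 is even, 4s is even for every s, so 4s + 4 has the same parity as 4, which is even. Hence 4s + 4 is even.

[⇒] This fails: take s = 1. Then 4s + 4 = 8, which is even, yet s = 1 is odd, not even.

Only the converse holds.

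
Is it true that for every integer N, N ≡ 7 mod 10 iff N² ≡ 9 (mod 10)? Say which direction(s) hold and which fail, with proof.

(→) Suppose N ≡ 7 mod 10. Write N = 10j + 7. Then (10j + 7)² = 100j² + 140j + 49 = 10(10j² + 14j + 4) + 9, so N² ≡ 9 (mod 10).

(←) This fails: take N = 3. Then 3² = 9 ≡ 9 (mod 10), yet 3 ≡ 3 (mod 10), not 7.

The forward direction holds; the converse fails.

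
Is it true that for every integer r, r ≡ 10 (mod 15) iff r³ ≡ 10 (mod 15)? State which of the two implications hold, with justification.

Both directions hold; the statement is true.

(⇒) Suppose r ≡ 10 (mod 15). Write r = 15j + 10. Then (15j + 10)³ = 3375j³ + 6750j² + 4500j + 1000 = 15(225j³ + 450j² + 300j + 66) + 10, so r³ ≡ 10 (mod 15).

(⇐) Conversely, suppose r³ ≡ 10 (mod 15). The only residue r in {0, …, 14} with r³ ≡ 10 (mod 15) is r = 10, so r ≡ 10 (mod 15).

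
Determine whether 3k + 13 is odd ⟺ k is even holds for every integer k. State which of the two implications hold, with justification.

Both directions hold; the statement is true.

(←) Suppose k is even; write k = 2j. Then 3k + 13 = 3·(2j) + 13 = 2·3j + 13, which is odd.

(→) Suppose 3k + 13 is odd. Since 3 is odd, 3k and k have the same parity, so 3k + 13 ≡ k + 13 (mod 2). As 13 is odd, 3k + 13 is odd exactly when k is even. Thus k is even.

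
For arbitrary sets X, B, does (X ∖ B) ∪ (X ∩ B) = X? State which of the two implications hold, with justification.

Forward inclusion. Let x ∈ (X ∖ B) ∪ (X ∩ B). Then either x ∈ X and x ∉ B; or x ∈ X ∩ B. In each case x ∈ X, so (X ∖ B) ∪ (X ∩ B) ⊆ X.

Reverse inclusion. Let x ∈ X. Then either x ∈ X and x ∉ B; or x ∈ X ∩ B. In each case x ∈ (X ∖ B) ∪ (X ∩ B), so X ⊆ (X ∖ B) ∪ (X ∩ B).

Both inclusions hold.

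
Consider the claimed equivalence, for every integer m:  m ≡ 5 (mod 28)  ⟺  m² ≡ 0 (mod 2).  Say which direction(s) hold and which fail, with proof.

(⇒) fails and (⇐) fails.

(→) This fails: take m = 5. Then 5 ≡ 5 (mod 28), but 5² = 25 ≡ 1 (mod 2), not 0.

(←) This fails: take m = 0. Then 0² = 0 ≡ 0 (mod 2), yet 0 ≡ 0 (mod 28), not 5.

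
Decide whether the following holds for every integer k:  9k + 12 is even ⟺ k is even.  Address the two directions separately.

(←) Suppose k is even; write k = 2j. Then 9k + 12 = 9·(2j) + 12 = 2·9j + 12, which is even.

(→) Suppose 9k + 12 is even. Since 9 is odd, 9k and k have the same parity, so 9k + 12 ≡ k + 12 (mod 2). As 12 is even, 9k + 12 is even exactly when k is even. Thus k is even.

Equivalent; both directions hold.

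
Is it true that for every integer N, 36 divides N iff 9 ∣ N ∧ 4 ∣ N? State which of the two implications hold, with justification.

Converse. Suppose 9 ∣ N and 4 ∣ N. Any common multiple of 9 and 4 is a multiple of their lcm; here gcd(9, 4) = 1, so lcm(9, 4) = 9·4 = 36, so 36 ∣ N.

Forward direction. If 36 ∣ N, write N = 36q. Since 36 = 4·9, N = 9·(4q), so 9 ∣ N; and since 36 = 9·4, N = 4·(9q), so 4 ∣ N.

The biconditional holds.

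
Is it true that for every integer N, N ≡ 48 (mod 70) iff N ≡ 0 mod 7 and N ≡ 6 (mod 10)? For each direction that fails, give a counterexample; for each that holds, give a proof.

(→) This fails: N = 48 gives 48 ≡ 48 (mod 70) but 48 ≡ 6 (mod 7), so the conjunction on the right does not hold.

(←) This fails: N = 56 satisfies both congruences on the right (56 ≡ 0 mod 7 and 56 ≡ 6 mod 10) yet 56 ≡ 56 (mod 70), not 48.

(⇒) fails and (⇐) fails.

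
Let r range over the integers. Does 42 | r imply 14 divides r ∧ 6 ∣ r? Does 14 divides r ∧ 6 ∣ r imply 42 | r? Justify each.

The biconditional holds.

(⇒) If 42 ∣ r, write r = 42q. Since 42 = 3·14, r = 14·(3q), so 14 ∣ r; and since 42 = 7·6, r = 6·(7q), so 6 ∣ r.

(⇐) Suppose 14 ∣ r and 6 ∣ r. Any common multiple of 14 and 6 is a multiple of their lcm; here lcm(14, 6) = 14·6/gcd(14, 6) = 84/2 = 42, so 42 ∣ r.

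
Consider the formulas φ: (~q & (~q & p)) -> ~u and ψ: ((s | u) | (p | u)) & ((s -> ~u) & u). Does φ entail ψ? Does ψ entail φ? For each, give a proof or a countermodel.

Neither direction holds.

(⇒) This fails. Under q = F, u = F, p = F, s = F, the left side is true but the right side is false.

(⇐) This fails. Under q = F, u = T, p = T, s = F, the left side is false but the right side is true.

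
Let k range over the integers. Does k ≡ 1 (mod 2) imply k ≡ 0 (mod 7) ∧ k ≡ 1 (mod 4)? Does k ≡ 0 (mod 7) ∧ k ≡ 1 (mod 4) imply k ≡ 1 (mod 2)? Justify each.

The forward direction fails; the converse holds.

(⇒) This fails: k = 1 gives 1 ≡ 1 (mod 2) but 1 ≡ 1 (mod 7), so the conjunction on the right does not hold.

(⇐) Conversely, if k ≡ 0 (mod 7) and k ≡ 1 (mod 4), then by the Chinese remainder theorem k ≡ 21 (mod 28). Since 21 ≡ 1 (mod 2) and 2 ∣ 28, we get k ≡ 1 (mod 2).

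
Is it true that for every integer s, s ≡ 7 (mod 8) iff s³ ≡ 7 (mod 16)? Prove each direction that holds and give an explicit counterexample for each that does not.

(⇒) fails; (⇐) holds.

[⇒] This fails: take s = 15. Then 15 ≡ 7 (mod 8), but 15³ = 3375 ≡ 15 (mod 16), not 7.

[⇐] Conversely, the residues r modulo 16 with r³ ≡ 7 (mod 16) are exactly {7}, and each is ≡ 7 (mod 8).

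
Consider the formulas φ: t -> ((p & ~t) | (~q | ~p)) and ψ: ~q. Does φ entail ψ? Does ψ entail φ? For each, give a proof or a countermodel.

Only the reverse direction holds.

(⟹) This fails. Under t = F, q = T, p = F, the left side is true but the right side is false.

(⟸) Assume the antecedent. If t is true, the antecedent forces (t = T, q = F, p = F) or (t = T, q = F, p = T), and t -> ((p & ~t) | (~q | ~p)) holds there. If t is false, t -> ((p & ~t) | (~q | ~p)) reduces to true regardless of the other variables. Either way t -> ((p & ~t) | (~q | ~p)) holds.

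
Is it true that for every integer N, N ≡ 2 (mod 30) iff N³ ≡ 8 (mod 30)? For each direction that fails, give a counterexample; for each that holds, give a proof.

Both directions hold.

(→) Suppose N ≡ 2 (mod 30). Write N = 30j + 2. Then (30j + 2)³ = 27000j³ + 5400j² + 360j + 8 = 30(900j³ + 180j² + 12j) + 8, so N³ ≡ 8 (mod 30).

(←) Conversely, suppose N³ ≡ 8 (mod 30). The only residue r in {0, …, 29} with r³ ≡ 8 (mod 30) is r = 2, so N ≡ 2 (mod 30).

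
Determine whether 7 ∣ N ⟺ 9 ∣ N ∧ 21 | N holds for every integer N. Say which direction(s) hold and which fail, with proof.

The forward direction fails; the converse holds.

(⟹) This fails: take N = 7. Certainly 7 ∣ 7, but 9 ∤ 7.

(⟸) Suppose 9 ∣ N and 21 ∣ N. Any common multiple of 9 and 21 is a multiple of their lcm; here lcm(9, 21) = 9·21/gcd(9, 21) = 189/3 = 63, so 63 ∣ N. Since 7 ∣ 63, it follows that 7 ∣ N.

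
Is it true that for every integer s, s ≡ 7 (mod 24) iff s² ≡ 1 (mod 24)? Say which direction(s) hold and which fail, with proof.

(⟸) This fails: take s = 1. Then 1² = 1 ≡ 1 (mod 24), yet 1 ≡ 1 (mod 24), not 7.

(⟹) Suppose s ≡ 7 (mod 24). Write s = 24j + 7. Then (24j + 7)² = 576j² + 336j + 49 = 24(24j² + 14j + 2) + 1, so s² ≡ 1 (mod 24).

Not equivalent: only (⇒) holds.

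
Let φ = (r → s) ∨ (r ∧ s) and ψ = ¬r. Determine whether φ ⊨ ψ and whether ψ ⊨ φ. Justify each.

The forward direction fails; the converse holds.

Converse. Assume the antecedent. If s is true, (r → s) ∨ (r ∧ s) reduces to true regardless of the other variables. If s is false, the antecedent forces (s = F, r = F), and (r → s) ∨ (r ∧ s) holds there. Either way (r → s) ∨ (r ∧ s) holds.

Forward direction. This fails. Under s = T, r = T, the left side is true but the right side is false.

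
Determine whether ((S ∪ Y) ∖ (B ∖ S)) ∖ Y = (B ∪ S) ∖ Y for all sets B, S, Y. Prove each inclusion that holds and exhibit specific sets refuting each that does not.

(⊆) holds; (⊇) fails.

(⟸) This inclusion fails. Take B = {1}, S = ∅, Y = ∅; then 1 ∈ (B ∪ S) ∖ Y but 1 ∉ ((S ∪ Y) ∖ (B ∖ S)) ∖ Y.

(⟹) Let x ∈ ((S ∪ Y) ∖ (B ∖ S)) ∖ Y. Then either x ∈ S and x ∉ B, Y; or x ∈ B ∩ S and x ∉ Y. In each case x ∈ (B ∪ S) ∖ Y, so ((S ∪ Y) ∖ (B ∖ S)) ∖ Y ⊆ (B ∪ S) ∖ Y.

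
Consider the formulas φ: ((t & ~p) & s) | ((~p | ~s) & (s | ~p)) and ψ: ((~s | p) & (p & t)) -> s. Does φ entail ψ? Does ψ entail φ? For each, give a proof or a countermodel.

Only the forward direction holds.

Forward direction. Assume the antecedent. If s is true, ((~s | p) & (p & t)) -> s reduces to true regardless of the other variables. If s is false, the antecedent forces (s = F, t = F, p = F) or (s = F, t = T, p = F), and ((~s | p) & (p & t)) -> s holds there. Either way ((~s | p) & (p & t)) -> s holds.

Converse. This fails. Under s = F, t = F, p = T, the left side is false but the right side is true.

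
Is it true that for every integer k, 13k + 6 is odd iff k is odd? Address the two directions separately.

(⟹) Suppose 13k + 6 is odd. Since 13 is odd, 13k and k have the same parity, so 13k + 6 ≡ k + 6 (mod 2). As 6 is even, 13k + 6 is odd exactly when k is odd. Thus k is odd.

(⟸) Conversely, suppose k is odd; write k = 2j + 1. Then 13k + 6 = 13·(2j + 1) + 6 = 2·13j + 19, which is odd.

Both implications hold.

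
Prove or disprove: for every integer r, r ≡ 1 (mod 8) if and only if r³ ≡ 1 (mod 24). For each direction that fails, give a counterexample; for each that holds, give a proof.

(⇐) The residues r modulo 24 with r³ ≡ 1 (mod 24) are exactly {1}, and each is ≡ 1 (mod 8).

(⇒) This fails: take r = 9. Then 9 ≡ 1 (mod 8), but 9³ = 729 ≡ 9 (mod 24), not 1.

Not equivalent: only (⇐) holds.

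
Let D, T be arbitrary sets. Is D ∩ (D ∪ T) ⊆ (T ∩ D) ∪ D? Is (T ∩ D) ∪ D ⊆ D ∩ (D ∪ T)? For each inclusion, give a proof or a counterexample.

(⊆) Let x ∈ D ∩ (D ∪ T). Then either x ∈ D and x ∉ T; or x ∈ D ∩ T. In each case x ∈ (T ∩ D) ∪ D, so D ∩ (D ∪ T) ⊆ (T ∩ D) ∪ D.

(⊇) Let x ∈ (T ∩ D) ∪ D. Then either x ∈ D and x ∉ T; or x ∈ D ∩ T. In each case x ∈ D ∩ (D ∪ T), so (T ∩ D) ∪ D ⊆ D ∩ (D ∪ T).

Both inclusions hold; the sets are equal.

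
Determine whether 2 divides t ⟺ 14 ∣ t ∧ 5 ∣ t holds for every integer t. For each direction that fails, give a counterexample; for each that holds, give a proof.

(⟸) Suppose 14 ∣ t and 5 ∣ t. Any common multiple of 14 and 5 is a multiple of their lcm; here gcd(14, 5) = 1, so lcm(14, 5) = 14·5 = 70, so 70 ∣ t. Since 2 ∣ 70, it follows that 2 ∣ t.

(⟹) This fails: take t = 2. Certainly 2 ∣ 2, but 14 ∤ 2.

Only the reverse direction holds.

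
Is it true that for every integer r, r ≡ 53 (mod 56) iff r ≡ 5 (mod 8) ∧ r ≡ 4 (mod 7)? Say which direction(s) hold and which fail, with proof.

Both implications hold.

(⇒) Suppose r ≡ 53 (mod 56); write r = 56j + 53. Since 8 ∣ 56, reducing mod 8 gives r ≡ 53 ≡ 5 (mod 8); since 7 ∣ 56, reducing mod 7 gives r ≡ 53 ≡ 4 (mod 7).

(⇐) Conversely, if r ≡ 5 (mod 8) and r ≡ 4 (mod 7), then by the Chinese remainder theorem r ≡ 53 (mod 56). This is exactly r ≡ 53 (mod 56).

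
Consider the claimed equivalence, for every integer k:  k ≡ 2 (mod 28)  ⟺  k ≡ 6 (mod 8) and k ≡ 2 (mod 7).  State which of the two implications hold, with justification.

(⇒) fails; (⇐) holds.

(⇐) If k ≡ 6 (mod 8) and k ≡ 2 (mod 7), then by the Chinese remainder theorem k ≡ 30 (mod 56). Since 30 ≡ 2 (mod 28) and 28 ∣ 56, we get k ≡ 2 (mod 28).

(⇒) This fails: k = 2 gives 2 ≡ 2 (mod 28) but 2 ≡ 2 (mod 8), so the conjunction on the right does not hold.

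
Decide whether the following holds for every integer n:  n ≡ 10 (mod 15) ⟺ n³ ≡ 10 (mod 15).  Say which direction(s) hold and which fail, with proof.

[⇒] Suppose n ≡ 10 (mod 15). Write n = 15j + 10. Then (15j + 10)³ = 3375j³ + 6750j² + 4500j + 1000 = 15(225j³ + 450j² + 300j + 66) + 10, so n³ ≡ 10 (mod 15).

[⇐] Conversely, suppose n³ ≡ 10 (mod 15). The only residue r in {0, …, 14} with r³ ≡ 10 (mod 15) is r = 10, so n ≡ 10 (mod 15).

Both directions hold; the statement is true.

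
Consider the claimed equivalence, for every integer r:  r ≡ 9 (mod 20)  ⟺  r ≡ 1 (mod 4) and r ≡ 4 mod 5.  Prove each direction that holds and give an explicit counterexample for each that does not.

Forward direction. Suppose r ≡ 9 (mod 20); write r = 20j + 9. Since 4 ∣ 20, reducing mod 4 gives r ≡ 9 ≡ 1 (mod 4); since 5 ∣ 20, reducing mod 5 gives r ≡ 9 ≡ 4 (mod 5).

Converse. If r ≡ 1 (mod 4) and r ≡ 4 (mod 5), then by the Chinese remainder theorem r ≡ 9 (mod 20). This is exactly r ≡ 9 (mod 20).

Both directions hold.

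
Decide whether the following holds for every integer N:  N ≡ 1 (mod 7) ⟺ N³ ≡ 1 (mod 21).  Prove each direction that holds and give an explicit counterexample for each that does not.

(→) This fails: take N = 8. Then 8 ≡ 1 (mod 7), but 8³ = 512 ≡ 8 (mod 21), not 1.

(←) This fails: take N = 4. Then 4³ = 64 ≡ 1 (mod 21), yet 4 ≡ 4 (mod 7), not 1.

(⇒) fails and (⇐) fails.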